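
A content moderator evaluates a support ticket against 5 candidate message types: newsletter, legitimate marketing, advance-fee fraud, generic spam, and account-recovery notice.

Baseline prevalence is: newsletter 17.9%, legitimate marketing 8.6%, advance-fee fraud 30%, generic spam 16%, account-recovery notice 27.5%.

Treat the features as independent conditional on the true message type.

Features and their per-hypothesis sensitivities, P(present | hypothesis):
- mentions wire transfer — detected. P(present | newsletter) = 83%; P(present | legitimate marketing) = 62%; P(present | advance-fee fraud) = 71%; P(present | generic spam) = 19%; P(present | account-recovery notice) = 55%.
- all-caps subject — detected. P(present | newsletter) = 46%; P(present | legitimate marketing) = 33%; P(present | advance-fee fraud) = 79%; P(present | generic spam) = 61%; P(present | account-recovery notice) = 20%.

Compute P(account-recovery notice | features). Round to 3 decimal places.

0.100

By Bayes' rule with conditional independence, the unnormalized weight for each hypothesis is prior × ∏ likelihoods:
  newsletter: 0.179 × 0.83 × 0.46 = 0.068342
  legitimate marketing: 0.086 × 0.62 × 0.33 = 0.017596
  advance-fee fraud: 0.300 × 0.71 × 0.79 = 0.16827
  generic spam: 0.160 × 0.19 × 0.61 = 0.018544
  account-recovery notice: 0.275 × 0.55 × 0.20 = 0.03025
Normalizing constant Z = 0.068342 + 0.017596 + 0.16827 + 0.018544 + 0.03025 = 0.303.
P(account-recovery notice | evidence) = 0.03025 / 0.303 ≈ 0.100.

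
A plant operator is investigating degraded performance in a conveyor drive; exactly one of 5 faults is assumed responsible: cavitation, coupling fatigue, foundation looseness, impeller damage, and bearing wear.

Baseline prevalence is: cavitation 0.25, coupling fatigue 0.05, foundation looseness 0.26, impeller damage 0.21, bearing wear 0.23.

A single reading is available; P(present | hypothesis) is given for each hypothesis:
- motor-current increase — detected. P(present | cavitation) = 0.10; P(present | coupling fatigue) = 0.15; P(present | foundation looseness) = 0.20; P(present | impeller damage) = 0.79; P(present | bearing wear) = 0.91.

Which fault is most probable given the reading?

bearing wear

For each hypothesis, the unnormalized posterior weight is prior × likelihood:
  cavitation: 0.25 × 0.10 = 0.025
  coupling fatigue: 0.05 × 0.15 = 0.0075
  foundation looseness: 0.26 × 0.20 = 0.052
  impeller damage: 0.21 × 0.79 = 0.1659
  bearing wear: 0.23 × 0.91 = 0.2093
Marginal likelihood of the evidence = 0.4597.
P(cavitation | evidence) ≈ 0.025 / 0.4597 ≈ 0.054
P(coupling fatigue | evidence) ≈ 0.0075 / 0.4597 ≈ 0.016
P(foundation looseness | evidence) ≈ 0.052 / 0.4597 ≈ 0.113
P(impeller damage | evidence) ≈ 0.1659 / 0.4597 ≈ 0.361
P(bearing wear | evidence) ≈ 0.2093 / 0.4597 ≈ 0.455
The largest is 0.455, so bearing wear is most probable.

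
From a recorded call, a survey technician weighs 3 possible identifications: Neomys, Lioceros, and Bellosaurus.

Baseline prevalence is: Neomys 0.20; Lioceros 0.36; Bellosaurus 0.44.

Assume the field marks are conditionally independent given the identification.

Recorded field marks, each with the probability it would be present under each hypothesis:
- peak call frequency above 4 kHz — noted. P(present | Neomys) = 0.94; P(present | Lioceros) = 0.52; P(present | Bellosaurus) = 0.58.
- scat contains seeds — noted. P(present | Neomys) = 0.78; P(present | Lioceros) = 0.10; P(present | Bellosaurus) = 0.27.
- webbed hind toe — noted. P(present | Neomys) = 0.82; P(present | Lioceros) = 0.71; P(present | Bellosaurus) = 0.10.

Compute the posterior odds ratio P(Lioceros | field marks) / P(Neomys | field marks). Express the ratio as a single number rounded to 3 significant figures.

0.111

Posterior odds equal prior odds times the likelihood ratio; only the two competing hypotheses matter.
  Lioceros: 0.36 × 0.52 × 0.10 × 0.71 = 0.013291
  Neomys: 0.20 × 0.94 × 0.78 × 0.82 = 0.12024
Odds(Lioceros : Neomys) = 0.013291 / 0.12024 ≈ 0.111.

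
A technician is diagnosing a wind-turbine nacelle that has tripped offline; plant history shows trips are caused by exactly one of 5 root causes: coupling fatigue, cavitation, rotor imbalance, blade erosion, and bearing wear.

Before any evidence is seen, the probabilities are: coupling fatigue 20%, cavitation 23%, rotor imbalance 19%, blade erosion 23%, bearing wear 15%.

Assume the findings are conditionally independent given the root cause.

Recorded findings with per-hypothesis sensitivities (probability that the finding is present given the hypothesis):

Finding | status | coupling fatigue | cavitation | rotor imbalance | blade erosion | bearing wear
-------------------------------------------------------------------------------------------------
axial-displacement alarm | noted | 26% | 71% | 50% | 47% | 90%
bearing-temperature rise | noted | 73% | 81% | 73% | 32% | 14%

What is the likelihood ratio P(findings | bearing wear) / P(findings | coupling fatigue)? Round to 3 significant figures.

0.664

Joint likelihood of the evidence pattern under each hypothesis:
  bearing wear: 0.90 × 0.14 = 0.126
  coupling fatigue: 0.26 × 0.73 = 0.1898
Bayes factor = 0.126 / 0.1898 ≈ 0.664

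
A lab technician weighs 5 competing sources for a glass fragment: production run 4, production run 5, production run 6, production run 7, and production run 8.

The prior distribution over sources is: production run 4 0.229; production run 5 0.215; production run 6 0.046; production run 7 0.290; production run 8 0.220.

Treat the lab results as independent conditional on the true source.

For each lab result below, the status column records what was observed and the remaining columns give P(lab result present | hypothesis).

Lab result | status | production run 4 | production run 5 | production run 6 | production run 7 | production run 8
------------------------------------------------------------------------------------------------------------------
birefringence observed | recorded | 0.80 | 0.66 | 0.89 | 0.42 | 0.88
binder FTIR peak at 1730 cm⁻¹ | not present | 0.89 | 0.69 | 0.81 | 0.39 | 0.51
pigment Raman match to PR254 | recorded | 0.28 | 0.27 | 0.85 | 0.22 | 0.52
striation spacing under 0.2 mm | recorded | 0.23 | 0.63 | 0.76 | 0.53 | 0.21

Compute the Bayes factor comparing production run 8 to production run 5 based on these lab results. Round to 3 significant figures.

Joint likelihood of the lab result pattern under each hypothesis (using 1 − P(present | H) for each absent lab result):
  production run 8: 0.88 × (1 − 0.51) × 0.52 × 0.21 = 0.047087
  production run 5: 0.66 × (1 − 0.69) × 0.27 × 0.63 = 0.034802
Bayes factor = 0.047087 / 0.034802 ≈ 1.35

1.35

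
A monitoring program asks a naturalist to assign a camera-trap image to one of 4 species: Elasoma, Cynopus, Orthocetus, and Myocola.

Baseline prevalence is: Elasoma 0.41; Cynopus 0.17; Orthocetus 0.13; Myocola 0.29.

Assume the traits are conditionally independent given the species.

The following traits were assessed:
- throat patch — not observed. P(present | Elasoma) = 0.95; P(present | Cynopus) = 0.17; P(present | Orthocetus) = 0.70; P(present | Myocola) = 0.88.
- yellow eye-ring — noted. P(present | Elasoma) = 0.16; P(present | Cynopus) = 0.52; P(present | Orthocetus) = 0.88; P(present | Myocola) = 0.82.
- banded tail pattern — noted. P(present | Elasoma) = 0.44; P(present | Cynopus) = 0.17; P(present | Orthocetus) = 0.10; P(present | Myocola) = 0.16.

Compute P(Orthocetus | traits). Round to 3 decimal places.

Multiply each prior by the joint likelihood of the trait pattern (using 1 − P(present | H) for each absent trait):
  Elasoma: 0.41 × (1 − 0.95) × 0.16 × 0.44 = 0.0014432
  Cynopus: 0.17 × (1 − 0.17) × 0.52 × 0.17 = 0.012473
  Orthocetus: 0.13 × (1 − 0.70) × 0.88 × 0.10 = 0.003432
  Myocola: 0.29 × (1 − 0.88) × 0.82 × 0.16 = 0.0045658
Normalizing constant Z = 0.0014432 + 0.012473 + 0.003432 + 0.0045658 = 0.021914.
P(Orthocetus | evidence) = 0.003432 / 0.021914 ≈ 0.157.

0.157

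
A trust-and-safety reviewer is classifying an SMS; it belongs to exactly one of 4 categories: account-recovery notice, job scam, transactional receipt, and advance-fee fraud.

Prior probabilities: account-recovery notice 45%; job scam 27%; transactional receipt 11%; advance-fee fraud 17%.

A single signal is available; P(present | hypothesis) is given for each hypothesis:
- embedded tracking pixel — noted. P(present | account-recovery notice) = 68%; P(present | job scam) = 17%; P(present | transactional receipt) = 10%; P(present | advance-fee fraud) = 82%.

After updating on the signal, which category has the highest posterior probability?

By Bayes' rule, the unnormalized weight for each hypothesis is prior × likelihood:
  account-recovery notice: 0.45 × 0.68 = 0.306
  job scam: 0.27 × 0.17 = 0.0459
  transactional receipt: 0.11 × 0.10 = 0.011
  advance-fee fraud: 0.17 × 0.82 = 0.1394
The unnormalized weights sum to 0.5023.
P(account-recovery notice | evidence) ≈ 0.306 / 0.5023 ≈ 0.609
P(job scam | evidence) ≈ 0.0459 / 0.5023 ≈ 0.091
P(transactional receipt | evidence) ≈ 0.011 / 0.5023 ≈ 0.022
P(advance-fee fraud | evidence) ≈ 0.1394 / 0.5023 ≈ 0.278
The largest is 0.609, so account-recovery notice is most probable.

account-recovery notice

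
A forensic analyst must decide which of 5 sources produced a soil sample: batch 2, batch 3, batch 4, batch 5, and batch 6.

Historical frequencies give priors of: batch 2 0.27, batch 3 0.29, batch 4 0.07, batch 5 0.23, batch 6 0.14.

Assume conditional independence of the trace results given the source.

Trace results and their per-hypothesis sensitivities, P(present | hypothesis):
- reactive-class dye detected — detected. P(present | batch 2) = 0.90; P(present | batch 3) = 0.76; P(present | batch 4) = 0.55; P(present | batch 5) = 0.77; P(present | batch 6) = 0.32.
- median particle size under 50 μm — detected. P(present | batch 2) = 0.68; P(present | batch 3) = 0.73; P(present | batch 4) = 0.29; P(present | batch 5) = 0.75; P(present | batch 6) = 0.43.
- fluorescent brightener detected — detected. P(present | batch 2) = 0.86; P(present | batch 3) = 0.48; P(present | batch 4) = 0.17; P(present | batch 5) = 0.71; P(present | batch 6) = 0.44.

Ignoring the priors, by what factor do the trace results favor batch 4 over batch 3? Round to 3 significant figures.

Take the product of per-trace result likelihoods under each hypothesis, then divide.
  batch 4: 0.55 × 0.29 × 0.17 = 0.027115
  batch 3: 0.76 × 0.73 × 0.48 = 0.2663
Bayes factor = 0.027115 / 0.2663 ≈ 0.102

0.102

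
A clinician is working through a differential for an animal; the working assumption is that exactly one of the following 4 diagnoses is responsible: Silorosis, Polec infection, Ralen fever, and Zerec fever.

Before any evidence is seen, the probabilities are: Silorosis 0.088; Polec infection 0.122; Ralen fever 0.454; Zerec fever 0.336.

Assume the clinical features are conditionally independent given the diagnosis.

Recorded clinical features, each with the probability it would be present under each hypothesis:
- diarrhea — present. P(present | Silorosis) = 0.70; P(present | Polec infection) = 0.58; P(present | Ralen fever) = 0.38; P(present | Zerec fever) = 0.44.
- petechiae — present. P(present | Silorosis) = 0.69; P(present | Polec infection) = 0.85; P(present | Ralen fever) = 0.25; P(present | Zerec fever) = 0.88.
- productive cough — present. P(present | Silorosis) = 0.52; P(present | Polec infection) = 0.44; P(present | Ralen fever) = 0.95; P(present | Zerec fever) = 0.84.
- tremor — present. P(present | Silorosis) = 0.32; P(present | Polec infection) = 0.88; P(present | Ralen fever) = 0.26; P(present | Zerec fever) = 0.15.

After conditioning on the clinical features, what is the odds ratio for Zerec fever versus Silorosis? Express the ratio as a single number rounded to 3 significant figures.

Unnormalized posterior weight (prior times the clinical feature likelihoods) for each of the two hypotheses:
  Zerec fever: 0.336 × 0.44 × 0.88 × 0.84 × 0.15 = 0.016392
  Silorosis: 0.088 × 0.70 × 0.69 × 0.52 × 0.32 = 0.0070727
Odds(Zerec fever : Silorosis) = 0.016392 / 0.0070727 ≈ 2.32.

2.32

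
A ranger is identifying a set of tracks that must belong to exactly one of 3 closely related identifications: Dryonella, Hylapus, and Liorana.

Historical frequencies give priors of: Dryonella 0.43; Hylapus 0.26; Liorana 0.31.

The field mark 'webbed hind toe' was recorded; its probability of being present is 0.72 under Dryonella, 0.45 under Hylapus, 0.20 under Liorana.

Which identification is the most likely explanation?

Multiply each prior by the likelihood of the field mark:
  Dryonella: 0.43 × 0.72 = 0.3096
  Hylapus: 0.26 × 0.45 = 0.117
  Liorana: 0.31 × 0.20 = 0.062
Marginal likelihood of the evidence = 0.4886.
P(Dryonella | evidence) ≈ 0.3096 / 0.4886 ≈ 0.634
P(Hylapus | evidence) ≈ 0.117 / 0.4886 ≈ 0.239
P(Liorana | evidence) ≈ 0.062 / 0.4886 ≈ 0.127
The largest is 0.634, so Dryonella is most probable.

Dryonella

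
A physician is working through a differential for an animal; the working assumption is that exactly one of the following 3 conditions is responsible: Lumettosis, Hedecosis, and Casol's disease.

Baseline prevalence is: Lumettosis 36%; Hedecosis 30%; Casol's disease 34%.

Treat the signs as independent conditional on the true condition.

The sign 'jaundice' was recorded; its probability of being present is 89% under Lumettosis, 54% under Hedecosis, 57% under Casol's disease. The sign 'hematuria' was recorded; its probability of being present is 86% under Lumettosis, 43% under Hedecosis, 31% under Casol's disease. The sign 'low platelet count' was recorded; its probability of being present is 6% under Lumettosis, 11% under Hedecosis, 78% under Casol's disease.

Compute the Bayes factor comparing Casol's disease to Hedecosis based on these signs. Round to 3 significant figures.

5.40

Take the product of per-sign likelihoods under each hypothesis, then divide.
  Casol's disease: 0.57 × 0.31 × 0.78 = 0.13783
  Hedecosis: 0.54 × 0.43 × 0.11 = 0.025542
Bayes factor = 0.13783 / 0.025542 ≈ 5.40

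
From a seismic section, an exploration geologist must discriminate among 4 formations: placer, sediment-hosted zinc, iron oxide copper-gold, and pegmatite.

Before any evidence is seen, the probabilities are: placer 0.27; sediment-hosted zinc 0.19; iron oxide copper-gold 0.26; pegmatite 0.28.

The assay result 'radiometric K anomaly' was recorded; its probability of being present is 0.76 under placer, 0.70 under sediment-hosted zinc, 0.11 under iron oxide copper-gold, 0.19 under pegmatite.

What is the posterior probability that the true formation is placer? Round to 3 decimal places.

0.489

For each hypothesis, the unnormalized posterior weight is prior × likelihood:
  placer: 0.27 × 0.76 = 0.2052
  sediment-hosted zinc: 0.19 × 0.70 = 0.133
  iron oxide copper-gold: 0.26 × 0.11 = 0.0286
  pegmatite: 0.28 × 0.19 = 0.0532
Normalizing constant Z = 0.2052 + 0.133 + 0.0286 + 0.0532 = 0.42.
P(placer | evidence) = 0.2052 / 0.42 ≈ 0.489.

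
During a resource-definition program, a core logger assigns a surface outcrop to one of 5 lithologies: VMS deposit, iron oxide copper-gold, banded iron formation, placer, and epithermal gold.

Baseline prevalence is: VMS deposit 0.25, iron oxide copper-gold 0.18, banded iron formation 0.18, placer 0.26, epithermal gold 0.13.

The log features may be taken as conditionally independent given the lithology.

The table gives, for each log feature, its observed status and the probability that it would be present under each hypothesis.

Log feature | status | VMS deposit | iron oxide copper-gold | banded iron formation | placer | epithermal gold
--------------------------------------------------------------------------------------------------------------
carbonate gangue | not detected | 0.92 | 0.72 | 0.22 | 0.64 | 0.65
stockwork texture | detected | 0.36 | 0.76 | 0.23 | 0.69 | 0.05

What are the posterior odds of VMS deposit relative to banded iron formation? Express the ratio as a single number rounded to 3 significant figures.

0.223

Posterior odds equal prior odds times the likelihood ratio; only the two competing hypotheses matter (using 1 − P(present | H) for each absent log feature).
  VMS deposit: 0.25 × (1 − 0.92) × 0.36 = 0.0072
  banded iron formation: 0.18 × (1 − 0.22) × 0.23 = 0.032292
Odds(VMS deposit : banded iron formation) = 0.0072 / 0.032292 ≈ 0.223.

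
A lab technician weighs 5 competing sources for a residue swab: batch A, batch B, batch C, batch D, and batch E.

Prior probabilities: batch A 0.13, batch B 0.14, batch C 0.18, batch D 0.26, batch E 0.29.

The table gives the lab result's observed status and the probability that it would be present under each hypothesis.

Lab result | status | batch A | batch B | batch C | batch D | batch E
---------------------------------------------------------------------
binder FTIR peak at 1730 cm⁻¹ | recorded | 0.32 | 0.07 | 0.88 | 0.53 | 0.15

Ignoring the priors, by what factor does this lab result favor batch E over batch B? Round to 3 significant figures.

2.14

Likelihood of this lab result under each hypothesis:
  batch E: 0.15
  batch B: 0.07
Bayes factor = 0.15 / 0.07 ≈ 2.14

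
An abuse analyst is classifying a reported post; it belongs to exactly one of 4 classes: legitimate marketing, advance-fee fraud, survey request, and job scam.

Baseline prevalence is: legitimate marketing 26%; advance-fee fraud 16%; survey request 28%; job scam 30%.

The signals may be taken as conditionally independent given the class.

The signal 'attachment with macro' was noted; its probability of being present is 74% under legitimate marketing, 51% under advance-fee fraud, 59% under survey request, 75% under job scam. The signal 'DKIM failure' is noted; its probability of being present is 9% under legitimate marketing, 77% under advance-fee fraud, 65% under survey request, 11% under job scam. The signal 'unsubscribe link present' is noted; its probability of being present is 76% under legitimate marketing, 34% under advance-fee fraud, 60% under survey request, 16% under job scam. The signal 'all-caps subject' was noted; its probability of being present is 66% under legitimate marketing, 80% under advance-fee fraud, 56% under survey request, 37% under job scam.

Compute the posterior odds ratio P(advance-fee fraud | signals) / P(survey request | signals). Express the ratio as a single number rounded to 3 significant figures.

0.474

Unnormalized posterior weight (prior times the signal likelihoods) for each of the two hypotheses:
  advance-fee fraud: 0.16 × 0.51 × 0.77 × 0.34 × 0.80 = 0.01709
  survey request: 0.28 × 0.59 × 0.65 × 0.60 × 0.56 = 0.03608
Odds(advance-fee fraud : survey request) = 0.01709 / 0.03608 ≈ 0.474.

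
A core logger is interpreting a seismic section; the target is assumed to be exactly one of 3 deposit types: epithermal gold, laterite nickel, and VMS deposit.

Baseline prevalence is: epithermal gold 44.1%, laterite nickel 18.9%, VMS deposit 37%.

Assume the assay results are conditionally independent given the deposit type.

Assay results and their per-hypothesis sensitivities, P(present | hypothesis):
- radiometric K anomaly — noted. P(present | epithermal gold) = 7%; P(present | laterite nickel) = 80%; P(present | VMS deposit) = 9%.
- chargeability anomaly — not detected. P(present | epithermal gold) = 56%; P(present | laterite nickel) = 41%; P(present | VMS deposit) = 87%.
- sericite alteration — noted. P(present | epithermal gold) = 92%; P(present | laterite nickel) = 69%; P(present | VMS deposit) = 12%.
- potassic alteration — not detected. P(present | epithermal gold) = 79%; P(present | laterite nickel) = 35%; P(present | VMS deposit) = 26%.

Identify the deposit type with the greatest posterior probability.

Multiply each prior by the joint likelihood of the assay result pattern (using 1 − P(present | H) for each absent assay result):
  epithermal gold: 0.441 × 0.07 × (1 − 0.56) × 0.92 × (1 − 0.79) = 0.0026242
  laterite nickel: 0.189 × 0.80 × (1 − 0.41) × 0.69 × (1 − 0.35) = 0.04001
  VMS deposit: 0.370 × 0.09 × (1 − 0.87) × 0.12 × (1 − 0.26) = 0.00038442
The unnormalized weights sum to 0.043018.
P(epithermal gold | evidence) ≈ 0.0026242 / 0.043018 ≈ 0.061
P(laterite nickel | evidence) ≈ 0.04001 / 0.043018 ≈ 0.930
P(VMS deposit | evidence) ≈ 0.00038442 / 0.043018 ≈ 0.009
The largest is 0.930, so laterite nickel is most probable.

laterite nickel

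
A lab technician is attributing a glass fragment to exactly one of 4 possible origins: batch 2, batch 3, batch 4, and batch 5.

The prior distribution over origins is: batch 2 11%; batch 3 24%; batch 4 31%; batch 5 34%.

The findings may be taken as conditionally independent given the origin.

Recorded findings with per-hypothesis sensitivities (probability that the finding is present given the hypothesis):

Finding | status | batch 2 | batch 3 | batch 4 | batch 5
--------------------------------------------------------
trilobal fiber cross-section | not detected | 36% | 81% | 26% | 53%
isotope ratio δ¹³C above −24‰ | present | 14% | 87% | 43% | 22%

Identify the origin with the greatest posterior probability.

For each hypothesis, the unnormalized posterior weight is prior × product of the finding likelihoods (using 1 − P(present | H) for each absent finding):
  batch 2: 0.11 × (1 − 0.36) × 0.14 = 0.009856
  batch 3: 0.24 × (1 − 0.81) × 0.87 = 0.039672
  batch 4: 0.31 × (1 − 0.26) × 0.43 = 0.098642
  batch 5: 0.34 × (1 − 0.53) × 0.22 = 0.035156
The unnormalized weights sum to 0.18333.
P(batch 2 | evidence) ≈ 0.009856 / 0.18333 ≈ 0.054
P(batch 3 | evidence) ≈ 0.039672 / 0.18333 ≈ 0.216
P(batch 4 | evidence) ≈ 0.098642 / 0.18333 ≈ 0.538
P(batch 5 | evidence) ≈ 0.035156 / 0.18333 ≈ 0.192
The largest is 0.538, so batch 4 is most probable.

batch 4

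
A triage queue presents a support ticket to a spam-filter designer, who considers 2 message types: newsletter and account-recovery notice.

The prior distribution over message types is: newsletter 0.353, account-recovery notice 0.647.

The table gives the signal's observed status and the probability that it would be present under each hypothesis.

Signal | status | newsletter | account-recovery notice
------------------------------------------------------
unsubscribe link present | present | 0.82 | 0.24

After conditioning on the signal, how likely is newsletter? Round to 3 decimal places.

By Bayes' rule, the unnormalized weight for each hypothesis is prior × likelihood:
  newsletter: 0.353 × 0.82 = 0.28946
  account-recovery notice: 0.647 × 0.24 = 0.15528
Marginal likelihood of the evidence = 0.44474.
P(newsletter | evidence) = 0.28946 / 0.44474 ≈ 0.651.

0.651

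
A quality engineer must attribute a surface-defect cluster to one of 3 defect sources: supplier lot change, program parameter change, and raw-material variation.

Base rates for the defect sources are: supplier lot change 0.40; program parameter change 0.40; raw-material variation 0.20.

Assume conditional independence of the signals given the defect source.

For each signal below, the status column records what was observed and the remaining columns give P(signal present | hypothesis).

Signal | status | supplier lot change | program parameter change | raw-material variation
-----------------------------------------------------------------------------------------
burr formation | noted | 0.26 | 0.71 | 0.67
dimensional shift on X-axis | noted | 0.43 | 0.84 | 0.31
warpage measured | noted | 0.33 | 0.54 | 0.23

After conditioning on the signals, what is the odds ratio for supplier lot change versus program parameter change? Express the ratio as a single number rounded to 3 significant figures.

Unnormalized posterior weight (prior times the signal likelihoods) for each of the two hypotheses:
  supplier lot change: 0.40 × 0.26 × 0.43 × 0.33 = 0.014758
  program parameter change: 0.40 × 0.71 × 0.84 × 0.54 = 0.12882
Odds(supplier lot change : program parameter change) = 0.014758 / 0.12882 ≈ 0.115.

0.115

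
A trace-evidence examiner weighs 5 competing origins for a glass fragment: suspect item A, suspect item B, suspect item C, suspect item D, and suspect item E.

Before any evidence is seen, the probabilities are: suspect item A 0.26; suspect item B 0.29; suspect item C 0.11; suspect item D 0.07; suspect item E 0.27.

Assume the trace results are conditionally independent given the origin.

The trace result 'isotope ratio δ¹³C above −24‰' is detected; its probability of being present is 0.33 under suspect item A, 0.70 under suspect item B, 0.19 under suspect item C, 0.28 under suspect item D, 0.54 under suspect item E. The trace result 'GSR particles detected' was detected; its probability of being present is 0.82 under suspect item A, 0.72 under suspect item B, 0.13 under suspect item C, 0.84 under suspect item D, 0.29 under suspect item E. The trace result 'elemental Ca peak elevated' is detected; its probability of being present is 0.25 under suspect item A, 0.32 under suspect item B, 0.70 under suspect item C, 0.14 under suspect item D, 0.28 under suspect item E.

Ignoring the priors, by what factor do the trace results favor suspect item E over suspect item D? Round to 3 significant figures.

The Bayes factor is the ratio of the joint likelihoods of the trace result pattern under the two hypotheses.
  suspect item E: 0.54 × 0.29 × 0.28 = 0.043848
  suspect item D: 0.28 × 0.84 × 0.14 = 0.032928
Bayes factor = 0.043848 / 0.032928 ≈ 1.33

1.33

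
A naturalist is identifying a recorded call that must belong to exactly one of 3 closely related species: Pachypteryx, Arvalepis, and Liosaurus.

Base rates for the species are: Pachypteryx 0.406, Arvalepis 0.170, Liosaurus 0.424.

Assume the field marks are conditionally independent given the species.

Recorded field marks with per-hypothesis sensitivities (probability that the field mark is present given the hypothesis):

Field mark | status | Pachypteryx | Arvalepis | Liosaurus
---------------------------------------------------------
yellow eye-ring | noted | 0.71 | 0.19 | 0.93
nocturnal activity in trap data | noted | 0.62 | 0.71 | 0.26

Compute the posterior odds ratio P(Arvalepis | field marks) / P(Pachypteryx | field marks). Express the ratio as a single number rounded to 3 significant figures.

0.128

The normalizing constant cancels in an odds ratio, so compute prior × likelihood for the two hypotheses only:
  Arvalepis: 0.170 × 0.19 × 0.71 = 0.022933
  Pachypteryx: 0.406 × 0.71 × 0.62 = 0.17872
Posterior odds = 0.022933 / 0.17872 ≈ 0.128.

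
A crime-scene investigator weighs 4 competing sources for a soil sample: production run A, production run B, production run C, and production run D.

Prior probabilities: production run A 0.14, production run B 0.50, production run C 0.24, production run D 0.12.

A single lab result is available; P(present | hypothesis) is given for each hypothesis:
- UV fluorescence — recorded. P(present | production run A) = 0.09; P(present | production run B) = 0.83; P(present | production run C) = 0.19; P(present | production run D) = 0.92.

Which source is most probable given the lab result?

For each hypothesis, the unnormalized posterior weight is prior × likelihood:
  production run A: 0.14 × 0.09 = 0.0126
  production run B: 0.50 × 0.83 = 0.415
  production run C: 0.24 × 0.19 = 0.0456
  production run D: 0.12 × 0.92 = 0.1104
The unnormalized weights sum to 0.5836.
P(production run A | evidence) ≈ 0.0126 / 0.5836 ≈ 0.022
P(production run B | evidence) ≈ 0.415 / 0.5836 ≈ 0.711
P(production run C | evidence) ≈ 0.0456 / 0.5836 ≈ 0.078
P(production run D | evidence) ≈ 0.1104 / 0.5836 ≈ 0.189
The largest is 0.711, so production run B is most probable.

production run B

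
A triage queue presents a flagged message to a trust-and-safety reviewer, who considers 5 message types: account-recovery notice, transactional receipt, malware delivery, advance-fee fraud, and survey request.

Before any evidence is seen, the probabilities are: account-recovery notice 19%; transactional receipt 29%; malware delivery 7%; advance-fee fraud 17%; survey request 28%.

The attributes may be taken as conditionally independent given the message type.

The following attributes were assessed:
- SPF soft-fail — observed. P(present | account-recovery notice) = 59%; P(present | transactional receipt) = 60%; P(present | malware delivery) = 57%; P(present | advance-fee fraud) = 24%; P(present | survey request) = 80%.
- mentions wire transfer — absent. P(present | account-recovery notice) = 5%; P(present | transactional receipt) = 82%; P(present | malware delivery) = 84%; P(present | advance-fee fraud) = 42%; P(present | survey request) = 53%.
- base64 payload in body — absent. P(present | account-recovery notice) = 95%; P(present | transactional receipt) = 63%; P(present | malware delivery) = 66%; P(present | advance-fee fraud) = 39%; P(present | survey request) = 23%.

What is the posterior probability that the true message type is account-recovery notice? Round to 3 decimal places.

By Bayes' rule with conditional independence, the unnormalized weight for each hypothesis is prior × ∏ likelihoods (using 1 − P(present | H) for each absent attribute):
  account-recovery notice: 0.19 × 0.59 × (1 − 0.05) × (1 − 0.95) = 0.0053248
  transactional receipt: 0.29 × 0.60 × (1 − 0.82) × (1 − 0.63) = 0.011588
  malware delivery: 0.07 × 0.57 × (1 − 0.84) × (1 − 0.66) = 0.0021706
  advance-fee fraud: 0.17 × 0.24 × (1 − 0.42) × (1 − 0.39) = 0.014435
  survey request: 0.28 × 0.80 × (1 − 0.53) × (1 − 0.23) = 0.081066
The unnormalized weights sum to 0.11458.
P(account-recovery notice | evidence) = 0.0053248 / 0.11458 ≈ 0.046.

0.046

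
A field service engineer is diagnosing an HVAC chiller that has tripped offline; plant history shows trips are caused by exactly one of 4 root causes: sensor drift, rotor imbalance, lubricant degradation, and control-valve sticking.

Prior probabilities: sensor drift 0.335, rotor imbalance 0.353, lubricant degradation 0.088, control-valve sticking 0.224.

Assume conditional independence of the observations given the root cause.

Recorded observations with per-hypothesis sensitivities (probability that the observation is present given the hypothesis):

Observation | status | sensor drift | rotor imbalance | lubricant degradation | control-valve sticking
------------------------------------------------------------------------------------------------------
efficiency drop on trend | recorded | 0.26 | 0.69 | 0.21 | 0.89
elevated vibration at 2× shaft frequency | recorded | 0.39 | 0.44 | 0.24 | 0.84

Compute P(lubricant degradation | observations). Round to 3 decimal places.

Multiply each prior by the joint likelihood of the evidence pattern:
  sensor drift: 0.335 × 0.26 × 0.39 = 0.033969
  rotor imbalance: 0.353 × 0.69 × 0.44 = 0.10717
  lubricant degradation: 0.088 × 0.21 × 0.24 = 0.0044352
  control-valve sticking: 0.224 × 0.89 × 0.84 = 0.16746
The unnormalized weights sum to 0.31304.
P(lubricant degradation | evidence) = 0.0044352 / 0.31304 ≈ 0.014.

0.014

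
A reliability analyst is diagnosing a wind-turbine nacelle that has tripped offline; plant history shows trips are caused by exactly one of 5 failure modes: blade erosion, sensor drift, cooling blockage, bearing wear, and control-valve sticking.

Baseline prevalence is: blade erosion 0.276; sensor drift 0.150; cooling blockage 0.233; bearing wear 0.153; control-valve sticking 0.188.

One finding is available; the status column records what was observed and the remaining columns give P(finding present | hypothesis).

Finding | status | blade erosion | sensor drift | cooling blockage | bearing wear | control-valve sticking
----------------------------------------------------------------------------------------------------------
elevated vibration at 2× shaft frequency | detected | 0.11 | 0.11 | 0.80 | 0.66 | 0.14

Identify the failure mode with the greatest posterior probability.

By Bayes' rule, the unnormalized weight for each hypothesis is prior × likelihood:
  blade erosion: 0.276 × 0.11 = 0.03036
  sensor drift: 0.150 × 0.11 = 0.0165
  cooling blockage: 0.233 × 0.80 = 0.1864
  bearing wear: 0.153 × 0.66 = 0.10098
  control-valve sticking: 0.188 × 0.14 = 0.02632
The unnormalized weights sum to 0.36056.
P(blade erosion | evidence) ≈ 0.03036 / 0.36056 ≈ 0.084
P(sensor drift | evidence) ≈ 0.0165 / 0.36056 ≈ 0.046
P(cooling blockage | evidence) ≈ 0.1864 / 0.36056 ≈ 0.517
P(bearing wear | evidence) ≈ 0.10098 / 0.36056 ≈ 0.280
P(control-valve sticking | evidence) ≈ 0.02632 / 0.36056 ≈ 0.073
The largest is 0.517, so cooling blockage is most probable.

cooling blockage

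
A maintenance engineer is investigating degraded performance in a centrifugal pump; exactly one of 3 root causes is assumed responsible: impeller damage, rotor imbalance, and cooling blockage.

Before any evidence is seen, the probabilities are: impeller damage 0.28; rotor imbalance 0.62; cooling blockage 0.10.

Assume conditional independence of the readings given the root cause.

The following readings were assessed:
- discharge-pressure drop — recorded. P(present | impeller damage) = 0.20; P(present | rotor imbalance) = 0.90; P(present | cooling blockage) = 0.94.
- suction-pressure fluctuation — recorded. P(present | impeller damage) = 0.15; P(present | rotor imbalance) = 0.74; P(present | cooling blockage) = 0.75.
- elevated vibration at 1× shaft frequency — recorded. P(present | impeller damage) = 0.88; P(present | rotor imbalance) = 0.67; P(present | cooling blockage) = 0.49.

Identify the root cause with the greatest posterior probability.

rotor imbalance

By Bayes' rule with conditional independence, the unnormalized weight for each hypothesis is prior × ∏ likelihoods:
  impeller damage: 0.28 × 0.20 × 0.15 × 0.88 = 0.007392
  rotor imbalance: 0.62 × 0.90 × 0.74 × 0.67 = 0.27666
  cooling blockage: 0.10 × 0.94 × 0.75 × 0.49 = 0.034545
Normalizing constant Z = 0.007392 + 0.27666 + 0.034545 = 0.31859.
P(impeller damage | evidence) ≈ 0.007392 / 0.31859 ≈ 0.023
P(rotor imbalance | evidence) ≈ 0.27666 / 0.31859 ≈ 0.868
P(cooling blockage | evidence) ≈ 0.034545 / 0.31859 ≈ 0.108
The largest is 0.868, so rotor imbalance is most probable.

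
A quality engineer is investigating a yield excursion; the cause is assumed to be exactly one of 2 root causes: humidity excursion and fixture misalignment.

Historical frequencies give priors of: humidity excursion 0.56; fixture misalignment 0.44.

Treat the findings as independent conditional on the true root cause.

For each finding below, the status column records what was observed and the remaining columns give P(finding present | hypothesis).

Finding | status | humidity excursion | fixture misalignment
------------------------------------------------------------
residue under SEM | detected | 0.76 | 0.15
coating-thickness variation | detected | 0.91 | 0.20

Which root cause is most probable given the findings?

humidity excursion

For each hypothesis, the unnormalized posterior weight is prior × product of the finding likelihoods:
  humidity excursion: 0.56 × 0.76 × 0.91 = 0.3873
  fixture misalignment: 0.44 × 0.15 × 0.20 = 0.0132
The unnormalized weights sum to 0.4005.
P(humidity excursion | evidence) ≈ 0.3873 / 0.4005 ≈ 0.967
P(fixture misalignment | evidence) ≈ 0.0132 / 0.4005 ≈ 0.033
The largest is 0.967, so humidity excursion is most probable.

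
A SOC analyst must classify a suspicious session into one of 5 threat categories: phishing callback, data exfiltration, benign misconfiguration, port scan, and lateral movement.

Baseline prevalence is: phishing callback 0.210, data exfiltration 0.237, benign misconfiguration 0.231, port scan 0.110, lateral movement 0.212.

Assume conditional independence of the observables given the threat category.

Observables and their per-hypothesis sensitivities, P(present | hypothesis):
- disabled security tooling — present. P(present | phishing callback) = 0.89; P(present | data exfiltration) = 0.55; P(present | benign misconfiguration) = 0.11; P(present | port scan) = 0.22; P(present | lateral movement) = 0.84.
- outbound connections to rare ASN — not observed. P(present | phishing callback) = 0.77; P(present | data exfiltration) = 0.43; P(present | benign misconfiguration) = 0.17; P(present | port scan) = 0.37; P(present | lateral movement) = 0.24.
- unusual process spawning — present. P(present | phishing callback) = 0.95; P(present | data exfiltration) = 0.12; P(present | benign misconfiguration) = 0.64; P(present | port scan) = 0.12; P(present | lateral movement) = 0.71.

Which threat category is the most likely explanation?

By Bayes' rule with conditional independence, the unnormalized weight for each hypothesis is prior × ∏ likelihoods (using 1 − P(present | H) for each absent observable):
  phishing callback: 0.210 × 0.89 × (1 − 0.77) × 0.95 = 0.040838
  data exfiltration: 0.237 × 0.55 × (1 − 0.43) × 0.12 = 0.0089159
  benign misconfiguration: 0.231 × 0.11 × (1 − 0.17) × 0.64 = 0.013498
  port scan: 0.110 × 0.22 × (1 − 0.37) × 0.12 = 0.0018295
  lateral movement: 0.212 × 0.84 × (1 − 0.24) × 0.71 = 0.096092
The unnormalized weights sum to 0.16117.
P(phishing callback | evidence) ≈ 0.040838 / 0.16117 ≈ 0.253
P(data exfiltration | evidence) ≈ 0.0089159 / 0.16117 ≈ 0.055
P(benign misconfiguration | evidence) ≈ 0.013498 / 0.16117 ≈ 0.084
P(port scan | evidence) ≈ 0.0018295 / 0.16117 ≈ 0.011
P(lateral movement | evidence) ≈ 0.096092 / 0.16117 ≈ 0.596
The largest is 0.596, so lateral movement is most probable.

lateral movement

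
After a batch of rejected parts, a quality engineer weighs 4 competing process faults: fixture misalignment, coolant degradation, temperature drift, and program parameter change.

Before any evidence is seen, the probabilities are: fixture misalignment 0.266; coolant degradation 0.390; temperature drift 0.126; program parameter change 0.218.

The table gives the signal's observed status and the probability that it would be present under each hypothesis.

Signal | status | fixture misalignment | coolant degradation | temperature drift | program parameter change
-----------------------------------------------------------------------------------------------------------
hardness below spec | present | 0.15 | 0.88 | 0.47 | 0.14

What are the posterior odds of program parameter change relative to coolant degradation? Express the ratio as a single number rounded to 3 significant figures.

The normalizing constant cancels in an odds ratio, so compute prior × likelihood for the two hypotheses only:
  program parameter change: 0.218 × 0.14 = 0.03052
  coolant degradation: 0.390 × 0.88 = 0.3432
Odds(program parameter change : coolant degradation) = 0.03052 / 0.3432 ≈ 0.0889.

0.0889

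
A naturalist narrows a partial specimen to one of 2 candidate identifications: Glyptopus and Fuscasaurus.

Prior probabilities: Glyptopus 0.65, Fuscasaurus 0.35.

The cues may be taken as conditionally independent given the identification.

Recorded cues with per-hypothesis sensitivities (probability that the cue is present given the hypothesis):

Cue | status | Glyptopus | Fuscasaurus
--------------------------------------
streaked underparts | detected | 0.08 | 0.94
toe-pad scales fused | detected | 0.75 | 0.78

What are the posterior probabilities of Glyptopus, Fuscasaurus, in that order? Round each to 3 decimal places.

By Bayes' rule with conditional independence, the unnormalized weight for each hypothesis is prior × ∏ likelihoods:
  Glyptopus: 0.65 × 0.08 × 0.75 = 0.039
  Fuscasaurus: 0.35 × 0.94 × 0.78 = 0.25662
The unnormalized weights sum to 0.29562.
P(Glyptopus | evidence) = 0.039 / 0.29562 ≈ 0.132
P(Fuscasaurus | evidence) = 0.25662 / 0.29562 ≈ 0.868

0.132, 0.868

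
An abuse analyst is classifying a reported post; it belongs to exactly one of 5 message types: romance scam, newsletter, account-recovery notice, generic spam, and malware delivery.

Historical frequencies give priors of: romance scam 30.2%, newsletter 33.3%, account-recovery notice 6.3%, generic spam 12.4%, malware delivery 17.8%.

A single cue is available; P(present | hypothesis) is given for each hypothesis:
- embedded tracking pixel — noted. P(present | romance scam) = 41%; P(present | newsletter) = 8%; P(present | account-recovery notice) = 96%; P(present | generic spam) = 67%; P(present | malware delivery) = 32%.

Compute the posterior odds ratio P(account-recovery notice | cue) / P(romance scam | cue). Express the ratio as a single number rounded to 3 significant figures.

0.488

Posterior odds equal prior odds times the likelihood ratio; only the two competing hypotheses matter.
  account-recovery notice: 0.063 × 0.96 = 0.06048
  romance scam: 0.302 × 0.41 = 0.12382
Odds(account-recovery notice : romance scam) = 0.06048 / 0.12382 ≈ 0.488.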